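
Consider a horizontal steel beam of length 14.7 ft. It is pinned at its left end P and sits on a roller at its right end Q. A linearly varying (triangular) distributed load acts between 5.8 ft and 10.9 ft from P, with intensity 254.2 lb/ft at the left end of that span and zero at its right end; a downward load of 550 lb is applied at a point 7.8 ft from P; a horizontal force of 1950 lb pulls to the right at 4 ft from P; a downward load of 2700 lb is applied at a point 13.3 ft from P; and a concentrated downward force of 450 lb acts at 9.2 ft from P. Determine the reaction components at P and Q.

P_x = -1950 lb, P_y = 1001 lb, Q_y = 3347 lb

Resultant of the triangular load: ½ × 254.2 × 5.1 = 648.21 lb, acting at 7.5 ft from P (one-third of the span from the peak).
ΣM about P: Q_y·14.7 − (½·254.2·5.1)·7.5 − 550·7.8 − 2700·13.3 − 450·9.2 = 0 → Q_y = 49201.575/14.7 = 3347.05 ≈ 3347 lb.
ΣF_y = 0: P_y + 3347.05 − ½·254.2·5.1 − 550 − 2700 − 450 = 0 → P_y = 1001 lb.
ΣF_x = 0: P_x + 1950 = 0 → P_x = -1950 lb.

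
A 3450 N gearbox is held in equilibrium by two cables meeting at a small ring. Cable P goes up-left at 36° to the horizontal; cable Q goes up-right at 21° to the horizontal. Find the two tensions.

ΣF_x = 0: −T_P·cos36° + T_Q·cos21° = 0 → T_Q = 0.866575·T_P.
ΣF_y = 0: T_P·sin36° + T_Q·sin21° = 3450.
Substitute: T_P·(0.587785 + 0.866575·0.358368) = 3450 → T_P = 3840.43 ≈ 3840 N.
Then T_Q = 0.866575 × 3840.43 = 3328 N.

T_P = 3840 N, T_Q = 3328 N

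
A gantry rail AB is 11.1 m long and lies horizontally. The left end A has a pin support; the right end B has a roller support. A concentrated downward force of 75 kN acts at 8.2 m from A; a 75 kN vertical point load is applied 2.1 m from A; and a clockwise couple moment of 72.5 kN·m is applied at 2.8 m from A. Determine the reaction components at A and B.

A_x = 0, A_y = 73.87 kN, B_y = 76.13 kN

Moments about A: B_y·11.1 − 75·8.2 − 75·2.1 − 72.5 = 0 → B_y = 845/11.1 = 76.1261 ≈ 76.13 kN.
ΣF_y = 0: A_y + 76.1261 − 75 − 75 = 0 → A_y = 73.87 kN.
ΣF_x = 0: no horizontal applied forces, so A_x = 0.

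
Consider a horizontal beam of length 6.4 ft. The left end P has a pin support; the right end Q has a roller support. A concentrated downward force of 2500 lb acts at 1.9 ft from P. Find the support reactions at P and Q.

Moments about P: Q_y·6.4 − 2500·1.9 = 0 → Q_y = 4750/6.4 = 742.188 ≈ 742.2 lb.
ΣF_y = 0: P_y + 742.188 − 2500 = 0 → P_y = 1758 lb.
ΣF_x = 0: no horizontal applied forces, so P_x = 0.

P_x = 0, P_y = 1758 lb, Q_y = 742.2 lb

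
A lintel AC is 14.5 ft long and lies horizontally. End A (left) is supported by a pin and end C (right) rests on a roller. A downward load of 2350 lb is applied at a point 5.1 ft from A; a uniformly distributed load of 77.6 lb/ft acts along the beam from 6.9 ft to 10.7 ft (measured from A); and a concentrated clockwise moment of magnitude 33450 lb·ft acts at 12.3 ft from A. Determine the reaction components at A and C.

A_x = 0, A_y = -667.5 lb, C_y = 3312 lb

Resultant of the distributed load: 77.6 × 3.8 = 294.88 lb at 8.8 ft from A.
ΣM about A: C_y·14.5 − 2350·5.1 − (77.6·3.8)·8.8 − 33450 = 0 → C_y = 48029.944/14.5 = 3312.41 ≈ 3312 lb.
ΣF_y = 0: A_y + 3312.41 − 2350 − 77.6·3.8 = 0 → A_y = -667.5 lb.
ΣF_x = 0: no horizontal applied forces, so A_x = 0.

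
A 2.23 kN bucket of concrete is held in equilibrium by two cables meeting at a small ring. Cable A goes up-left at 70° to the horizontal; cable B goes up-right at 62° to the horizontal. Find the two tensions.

ΣF_x = 0: −T_A·cos70° + T_B·cos62° = 0 → T_B = 0.728522·T_A.
ΣF_y = 0: T_A·sin70° + T_B·sin62° = 2.23.
Substitute: T_A·(0.939693 + 0.728522·0.882948) = 2.23 → T_A = 1.40877 ≈ 1.409 kN.
Then T_B = 0.728522 × 1.40877 = 1.026 kN.

T_A = 1.409 kN, T_B = 1.026 kN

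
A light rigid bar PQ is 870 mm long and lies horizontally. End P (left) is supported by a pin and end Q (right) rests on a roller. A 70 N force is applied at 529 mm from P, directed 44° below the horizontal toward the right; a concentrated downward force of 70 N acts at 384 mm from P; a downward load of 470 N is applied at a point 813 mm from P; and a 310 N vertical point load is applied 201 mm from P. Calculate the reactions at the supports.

Taking moments about P: Q_y·870 − 70·sin44°·529 − 70·384 − 470·813 − 310·201 = 0 → Q_y = 497023/870 = 571.291 ≈ 571.3 N.
ΣF_y = 0: P_y + 571.291 − 70·sin44° − 70 − 470 − 310 = 0 → P_y = 327.3 N.
ΣF_x = 0: P_x + 70·cos44° = 0 → P_x = -50.35 N.

P_x = -50.35 N, P_y = 327.3 N, Q_y = 571.3 N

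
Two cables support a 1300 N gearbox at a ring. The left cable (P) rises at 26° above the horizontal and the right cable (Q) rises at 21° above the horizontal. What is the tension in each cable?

ΣF_x = 0: −T_P·cos26° + T_Q·cos21° = 0 → T_Q = 0.962739·T_P.
ΣF_y = 0: T_P·sin26° + T_Q·sin21° = 1300.
Substitute: T_P·(0.438371 + 0.962739·0.358368) = 1300 → T_P = 1659.46 ≈ 1659 N.
Then T_Q = 0.962739 × 1659.46 = 1598 N.

T_P = 1659 N, T_Q = 1598 N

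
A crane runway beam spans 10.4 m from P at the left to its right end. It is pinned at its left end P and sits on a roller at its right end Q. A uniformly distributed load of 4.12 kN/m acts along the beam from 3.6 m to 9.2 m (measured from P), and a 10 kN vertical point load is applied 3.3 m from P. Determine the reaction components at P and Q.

P_x = 0, P_y = 15.70 kN, Q_y = 17.37 kN

Resultant of the distributed load: 4.12 × 5.6 = 23.072 kN at 6.4 m from P.
Taking moments about P: Q_y·10.4 − (4.12·5.6)·6.4 − 10·3.3 = 0 → Q_y = 180.6608/10.4 = 17.3712 ≈ 17.37 kN.
ΣF_y = 0: P_y + 17.3712 − 4.12·5.6 − 10 = 0 → P_y = 15.70 kN.
ΣF_x = 0: no horizontal applied forces, so P_x = 0.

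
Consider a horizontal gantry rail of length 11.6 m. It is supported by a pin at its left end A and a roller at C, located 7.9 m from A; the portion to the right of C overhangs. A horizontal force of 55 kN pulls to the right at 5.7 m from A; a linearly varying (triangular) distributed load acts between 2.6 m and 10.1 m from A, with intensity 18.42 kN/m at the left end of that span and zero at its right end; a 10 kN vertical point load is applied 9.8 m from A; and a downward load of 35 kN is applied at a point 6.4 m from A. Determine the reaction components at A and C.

Resultant of the triangular load: ½ × 18.42 × 7.5 = 69.075 kN, acting at 5.1 m from A (one-third of the span from the peak).
Moments about A: C_y·7.9 − (½·18.42·7.5)·5.1 − 10·9.8 − 35·6.4 = 0 → C_y = 674.2825/7.9 = 85.3522 ≈ 85.35 kN.
ΣF_y = 0: A_y + 85.3522 − ½·18.42·7.5 − 10 − 35 = 0 → A_y = 28.72 kN.
ΣF_x = 0: A_x + 55 = 0 → A_x = -55.00 kN.

A_x = -55.00 kN, A_y = 28.72 kN, C_y = 85.35 kN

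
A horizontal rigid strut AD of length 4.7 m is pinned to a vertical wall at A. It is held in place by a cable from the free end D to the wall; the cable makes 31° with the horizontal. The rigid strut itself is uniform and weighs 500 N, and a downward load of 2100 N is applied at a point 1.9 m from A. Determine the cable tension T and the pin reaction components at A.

ΣM about A: T·sin31°·4.7 − 500·2.35 − 2100·1.9 = 0 → T = 5165/(4.7·0.515038) = 2133.7 ≈ 2134 N.
ΣF_x = 0: A_x − T·cos31° = 0 → A_x = 2133.7 × 0.857167 = 1829 N.
ΣF_y = 0: A_y + T·sin31° − 500 − 2100 = 0 → A_y = 2600 − 2133.7 × 0.515038 = 1501 N.

T = 2134 N, A_x = 1829 N, A_y = 1501 N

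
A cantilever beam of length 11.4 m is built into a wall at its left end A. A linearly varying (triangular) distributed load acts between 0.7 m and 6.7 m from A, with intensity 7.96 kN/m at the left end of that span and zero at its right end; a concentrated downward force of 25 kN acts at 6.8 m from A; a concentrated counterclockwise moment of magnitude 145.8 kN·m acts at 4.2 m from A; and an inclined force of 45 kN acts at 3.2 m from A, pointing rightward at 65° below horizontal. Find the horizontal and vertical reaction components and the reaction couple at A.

Resultant of the triangular load: ½ × 7.96 × 6 = 23.88 kN, acting at 2.7 m from A (one-third of the span from the peak).
ΣF_x = 0: A_x + 45·cos65° = 0 → A_x = -19.02 kN.
ΣF_y = 0: A_y − ½·7.96·6 − 25 − 45·sin65° = 0 → A_y = 89.66 kN.
ΣM about A: M_A − (½·7.96·6)·2.7 − 25·6.8 + 145.8 − 45·sin65°·3.2 = 0 → M_A = 219.2 kN·m.

A_x = -19.02 kN, A_y = 89.66 kN, M_A = 219.2 kN·m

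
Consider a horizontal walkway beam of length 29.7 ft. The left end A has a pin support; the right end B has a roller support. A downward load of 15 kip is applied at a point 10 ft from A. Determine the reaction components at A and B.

A_x = 0, A_y = 9.949 kip, B_y = 5.051 kip

Taking moments about A: B_y·29.7 − 15·10 = 0 → B_y = 150/29.7 = 5.05051 ≈ 5.051 kip.
ΣF_y = 0: A_y + 5.05051 − 15 = 0 → A_y = 9.949 kip.
ΣF_x = 0: no horizontal applied forces, so A_x = 0.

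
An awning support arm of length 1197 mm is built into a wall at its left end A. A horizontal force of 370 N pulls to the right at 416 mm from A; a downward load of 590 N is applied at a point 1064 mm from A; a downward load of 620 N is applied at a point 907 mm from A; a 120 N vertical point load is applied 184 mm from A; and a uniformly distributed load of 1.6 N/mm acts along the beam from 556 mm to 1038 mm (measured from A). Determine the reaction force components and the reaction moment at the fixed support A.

A_x = -370.0 N, A_y = 2101 N, M_A = 1827000 N·mm

Resultant of the distributed load: 1.6 × 482 = 771.2 N at 797 mm from A.
ΣF_x = 0: A_x + 370 = 0 → A_x = -370.0 N.
ΣF_y = 0: A_y − 590 − 620 − 120 − 1.6·482 = 0 → A_y = 2101 N.
ΣM about A: M_A − 590·1064 − 620·907 − 120·184 − (1.6·482)·797 = 0 → M_A = 1827000 N·mm.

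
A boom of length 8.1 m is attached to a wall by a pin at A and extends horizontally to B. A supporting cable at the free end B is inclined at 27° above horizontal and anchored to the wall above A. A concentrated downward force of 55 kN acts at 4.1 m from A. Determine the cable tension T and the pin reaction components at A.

T = 61.32 kN, A_x = 54.64 kN, A_y = 27.16 kN

ΣM about A: T·sin27°·8.1 − 55·4.1 = 0 → T = 225.5/(8.1·0.45399) = 61.3218 ≈ 61.32 kN.
ΣF_x = 0: A_x − T·cos27° = 0 → A_x = 61.3218 × 0.891007 = 54.64 kN.
ΣF_y = 0: A_y + T·sin27° − 55 = 0 → A_y = 55 − 61.3218 × 0.45399 = 27.16 kN.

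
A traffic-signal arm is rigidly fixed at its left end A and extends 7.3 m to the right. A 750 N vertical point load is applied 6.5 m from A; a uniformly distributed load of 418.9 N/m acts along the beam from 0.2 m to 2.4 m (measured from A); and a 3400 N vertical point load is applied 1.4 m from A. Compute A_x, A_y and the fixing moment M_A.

Resultant of the distributed load: 418.9 × 2.2 = 921.58 N at 1.3 m from A.
ΣF_x = 0: A_x = 0.
ΣF_y = 0: A_y − 750 − 418.9·2.2 − 3400 = 0 → A_y = 5072 N.
ΣM about A: M_A − 750·6.5 − (418.9·2.2)·1.3 − 3400·1.4 = 0 → M_A = 10830 N·m.

A_x = 0, A_y = 5072 N, M_A = 10830 N·m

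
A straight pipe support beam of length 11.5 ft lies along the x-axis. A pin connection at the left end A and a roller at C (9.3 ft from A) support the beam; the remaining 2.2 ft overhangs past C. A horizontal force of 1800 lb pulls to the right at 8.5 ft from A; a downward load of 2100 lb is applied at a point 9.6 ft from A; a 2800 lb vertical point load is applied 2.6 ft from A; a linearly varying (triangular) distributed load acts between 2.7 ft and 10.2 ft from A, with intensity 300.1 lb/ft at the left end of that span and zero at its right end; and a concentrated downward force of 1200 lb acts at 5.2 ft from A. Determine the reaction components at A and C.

Resultant of the triangular load: ½ × 300.1 × 7.5 = 1125.375 lb, acting at 5.2 ft from A (one-third of the span from the peak).
ΣM about A: C_y·9.3 − 2100·9.6 − 2800·2.6 − (½·300.1·7.5)·5.2 − 1200·5.2 = 0 → C_y = 39531.95/9.3 = 4250.75 ≈ 4251 lb.
ΣF_y = 0: A_y + 4250.75 − 2100 − 2800 − ½·300.1·7.5 − 1200 = 0 → A_y = 2975 lb.
ΣF_x = 0: A_x + 1800 = 0 → A_x = -1800 lb.

A_x = -1800 lb, A_y = 2975 lb, C_y = 4251 lb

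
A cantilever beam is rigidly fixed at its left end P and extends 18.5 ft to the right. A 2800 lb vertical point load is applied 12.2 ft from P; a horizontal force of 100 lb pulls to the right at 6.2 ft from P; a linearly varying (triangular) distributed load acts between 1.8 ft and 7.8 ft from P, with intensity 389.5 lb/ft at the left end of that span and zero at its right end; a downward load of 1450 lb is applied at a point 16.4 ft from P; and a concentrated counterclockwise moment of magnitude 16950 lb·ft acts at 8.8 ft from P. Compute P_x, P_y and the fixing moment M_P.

P_x = -100.0 lb, P_y = 5418 lb, M_P = 45430 lb·ft

Resultant of the triangular load: ½ × 389.5 × 6 = 1168.5 lb, acting at 3.8 ft from P (one-third of the span from the peak).
ΣF_x = 0: P_x + 100 = 0 → P_x = -100.0 lb.
ΣF_y = 0: P_y − 2800 − ½·389.5·6 − 1450 = 0 → P_y = 5418 lb.
ΣM about P: M_P − 2800·12.2 − (½·389.5·6)·3.8 − 1450·16.4 + 16950 = 0 → M_P = 45430 lb·ft.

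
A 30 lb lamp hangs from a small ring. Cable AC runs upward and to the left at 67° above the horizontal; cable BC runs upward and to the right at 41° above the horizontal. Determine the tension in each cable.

ΣF_x = 0: −T_AC·cos67° + T_BC·cos41° = 0 → T_BC = 0.517724·T_AC.
ΣF_y = 0: T_AC·sin67° + T_BC·sin41° = 30.
Substitute: T_AC·(0.920505 + 0.517724·0.656059) = 30 → T_AC = 23.8065 ≈ 23.81 lb.
Then T_BC = 0.517724 × 23.8065 = 12.33 lb.

T_AC = 23.81 lb, T_BC = 12.33 lb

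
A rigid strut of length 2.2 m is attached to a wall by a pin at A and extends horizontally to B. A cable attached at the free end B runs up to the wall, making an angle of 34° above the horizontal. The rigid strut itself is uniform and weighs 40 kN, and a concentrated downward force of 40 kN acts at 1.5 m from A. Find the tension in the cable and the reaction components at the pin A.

T = 84.54 kN, A_x = 70.08 kN, A_y = 32.73 kN

ΣM about A: T·sin34°·2.2 − 40·1.1 − 40·1.5 = 0 → T = 104/(2.2·0.559193) = 84.5374 ≈ 84.54 kN.
ΣF_x = 0: A_x − T·cos34° = 0 → A_x = 84.5374 × 0.829038 = 70.08 kN.
ΣF_y = 0: A_y + T·sin34° − 40 − 40 = 0 → A_y = 80 − 84.5374 × 0.559193 = 32.73 kN.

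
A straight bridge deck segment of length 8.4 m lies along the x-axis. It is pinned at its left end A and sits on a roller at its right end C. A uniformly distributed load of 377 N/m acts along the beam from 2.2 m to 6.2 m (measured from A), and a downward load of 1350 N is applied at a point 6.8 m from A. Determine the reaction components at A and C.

Resultant of the distributed load: 377 × 4 = 1508 N at 4.2 m from A.
ΣM about A: C_y·8.4 − (377·4)·4.2 − 1350·6.8 = 0 → C_y = 15513.6/8.4 = 1846.86 ≈ 1847 N.
ΣF_y = 0: A_y + 1846.86 − 377·4 − 1350 = 0 → A_y = 1011 N.
ΣF_x = 0: no horizontal applied forces, so A_x = 0.

A_x = 0, A_y = 1011 N, C_y = 1847 N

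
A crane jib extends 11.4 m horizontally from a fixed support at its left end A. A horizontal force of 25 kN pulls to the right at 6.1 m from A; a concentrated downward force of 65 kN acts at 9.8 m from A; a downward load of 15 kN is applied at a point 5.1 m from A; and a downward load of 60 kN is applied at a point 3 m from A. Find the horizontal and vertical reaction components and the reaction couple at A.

A_x = -25.00 kN, A_y = 140.0 kN, M_A = 893.5 kN·m

ΣF_x = 0: A_x + 25 = 0 → A_x = -25.00 kN.
ΣF_y = 0: A_y − 65 − 15 − 60 = 0 → A_y = 140.0 kN.
ΣM about A: M_A − 65·9.8 − 15·5.1 − 60·3 = 0 → M_A = 893.5 kN·m.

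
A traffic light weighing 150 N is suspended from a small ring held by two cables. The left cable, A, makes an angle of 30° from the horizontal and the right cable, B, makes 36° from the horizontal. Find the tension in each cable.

T_A = 132.8 N, T_B = 142.2 N

ΣF_x = 0: −T_A·cos30° + T_B·cos36° = 0 → T_B = 1.07047·T_A.
ΣF_y = 0: T_A·sin30° + T_B·sin36° = 150.
Substitute: T_A·(0.5 + 1.07047·0.587785) = 150 → T_A = 132.837 ≈ 132.8 N.
Then T_B = 1.07047 × 132.837 = 142.2 N.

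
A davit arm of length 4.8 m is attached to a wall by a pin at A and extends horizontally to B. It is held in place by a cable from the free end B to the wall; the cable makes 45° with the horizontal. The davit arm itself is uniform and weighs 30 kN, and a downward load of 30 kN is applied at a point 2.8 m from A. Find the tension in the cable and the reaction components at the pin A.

T = 45.96 kN, A_x = 32.50 kN, A_y = 27.50 kN

ΣM about A: T·sin45°·4.8 − 30·2.4 − 30·2.8 = 0 → T = 156/(4.8·0.707107) = 45.9619 ≈ 45.96 kN.
ΣF_x = 0: A_x − T·cos45° = 0 → A_x = 45.9619 × 0.707107 = 32.50 kN.
ΣF_y = 0: A_y + T·sin45° − 30 − 30 = 0 → A_y = 60 − 45.9619 × 0.707107 = 27.50 kN.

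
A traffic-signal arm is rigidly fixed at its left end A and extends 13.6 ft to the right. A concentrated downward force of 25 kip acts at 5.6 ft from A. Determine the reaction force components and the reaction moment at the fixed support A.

A_x = 0, A_y = 25.00 kip, M_A = 140.0 kip·ft

ΣF_x = 0: A_x = 0.
ΣF_y = 0: A_y − 25 = 0 → A_y = 25.00 kip.
ΣM about A: M_A − 25·5.6 = 0 → M_A = 140.0 kip·ft.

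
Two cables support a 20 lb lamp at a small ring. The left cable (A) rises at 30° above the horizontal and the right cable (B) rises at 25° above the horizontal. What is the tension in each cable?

ΣF_x = 0: −T_A·cos30° + T_B·cos25° = 0 → T_B = 0.955553·T_A.
ΣF_y = 0: T_A·sin30° + T_B·sin25° = 20.
Substitute: T_A·(0.5 + 0.955553·0.422618) = 20 → T_A = 22.128 ≈ 22.13 lb.
Then T_B = 0.955553 × 22.128 = 21.14 lb.

T_A = 22.13 lb, T_B = 21.14 lb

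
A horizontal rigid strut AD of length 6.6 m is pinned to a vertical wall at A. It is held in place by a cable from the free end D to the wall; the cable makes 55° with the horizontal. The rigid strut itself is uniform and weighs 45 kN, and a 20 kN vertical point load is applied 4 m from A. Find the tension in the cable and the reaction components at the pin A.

ΣM about A: T·sin55°·6.6 − 45·3.3 − 20·4 = 0 → T = 228.5/(6.6·0.819152) = 42.2647 ≈ 42.26 kN.
ΣF_x = 0: A_x − T·cos55° = 0 → A_x = 42.2647 × 0.573576 = 24.24 kN.
ΣF_y = 0: A_y + T·sin55° − 45 − 20 = 0 → A_y = 65 − 42.2647 × 0.819152 = 30.38 kN.

T = 42.26 kN, A_x = 24.24 kN, A_y = 30.38 kN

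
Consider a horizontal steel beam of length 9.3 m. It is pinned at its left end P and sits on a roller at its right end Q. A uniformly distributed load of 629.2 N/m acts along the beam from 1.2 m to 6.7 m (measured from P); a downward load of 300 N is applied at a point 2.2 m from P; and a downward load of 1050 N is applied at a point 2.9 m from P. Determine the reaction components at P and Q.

P_x = 0, P_y = 2942 N, Q_y = 1868 N

Resultant of the distributed load: 629.2 × 5.5 = 3460.6 N at 3.95 m from P.
Moments about P: Q_y·9.3 − (629.2·5.5)·3.95 − 300·2.2 − 1050·2.9 = 0 → Q_y = 17374.37/9.3 = 1868.21 ≈ 1868 N.
ΣF_y = 0: P_y + 1868.21 − 629.2·5.5 − 300 − 1050 = 0 → P_y = 2942 N.
ΣF_x = 0: no horizontal applied forces, so P_x = 0.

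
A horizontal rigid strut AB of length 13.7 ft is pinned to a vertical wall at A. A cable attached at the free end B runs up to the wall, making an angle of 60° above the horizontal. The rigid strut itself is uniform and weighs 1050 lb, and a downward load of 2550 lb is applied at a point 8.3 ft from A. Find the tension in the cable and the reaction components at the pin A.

ΣM about A: T·sin60°·13.7 − 1050·6.85 − 2550·8.3 = 0 → T = 28357.5/(13.7·0.866025) = 2390.1 ≈ 2390 lb.
ΣF_x = 0: A_x − T·cos60° = 0 → A_x = 2390.1 × 0.5 = 1195 lb.
ΣF_y = 0: A_y + T·sin60° − 1050 − 2550 = 0 → A_y = 3600 − 2390.1 × 0.866025 = 1530 lb.

T = 2390 lb, A_x = 1195 lb, A_y = 1530 lb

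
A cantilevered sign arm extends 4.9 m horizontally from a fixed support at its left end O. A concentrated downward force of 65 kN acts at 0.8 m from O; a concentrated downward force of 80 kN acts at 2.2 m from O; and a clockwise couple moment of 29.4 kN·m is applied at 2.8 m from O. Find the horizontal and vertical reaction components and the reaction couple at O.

O_x = 0, O_y = 145.0 kN, M_O = 257.4 kN·m

ΣF_x = 0: O_x = 0.
ΣF_y = 0: O_y − 65 − 80 = 0 → O_y = 145.0 kN.
ΣM about O: M_O − 65·0.8 − 80·2.2 − 29.4 = 0 → M_O = 257.4 kN·m.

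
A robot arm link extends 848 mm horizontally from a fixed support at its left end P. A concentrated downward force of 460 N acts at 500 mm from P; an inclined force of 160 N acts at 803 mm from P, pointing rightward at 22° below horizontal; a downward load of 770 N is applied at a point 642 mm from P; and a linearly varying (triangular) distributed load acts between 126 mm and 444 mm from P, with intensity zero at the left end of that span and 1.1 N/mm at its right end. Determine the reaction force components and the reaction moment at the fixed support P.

P_x = -148.3 N, P_y = 1465 N, M_P = 831600 N·mm

Resultant of the triangular load: ½ × 1.1 × 318 = 174.9 N, acting at 338 mm from P (one-third of the span from the peak).
ΣF_x = 0: P_x + 160·cos22° = 0 → P_x = -148.3 N.
ΣF_y = 0: P_y − 460 − 160·sin22° − 770 − ½·1.1·318 = 0 → P_y = 1465 N.
ΣM about P: M_P − 460·500 − 160·sin22°·803 − 770·642 − (½·1.1·318)·338 = 0 → M_P = 831600 N·mm.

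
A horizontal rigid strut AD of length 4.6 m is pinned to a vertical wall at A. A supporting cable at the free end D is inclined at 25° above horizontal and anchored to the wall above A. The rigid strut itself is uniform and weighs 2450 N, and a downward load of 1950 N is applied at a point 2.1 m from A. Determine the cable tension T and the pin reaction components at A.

ΣM about A: T·sin25°·4.6 − 2450·2.3 − 1950·2.1 = 0 → T = 9730/(4.6·0.422618) = 5005.03 ≈ 5005 N.
ΣF_x = 0: A_x − T·cos25° = 0 → A_x = 5005.03 × 0.906308 = 4536 N.
ΣF_y = 0: A_y + T·sin25° − 2450 − 1950 = 0 → A_y = 4400 − 5005.03 × 0.422618 = 2285 N.

T = 5005 N, A_x = 4536 N, A_y = 2285 N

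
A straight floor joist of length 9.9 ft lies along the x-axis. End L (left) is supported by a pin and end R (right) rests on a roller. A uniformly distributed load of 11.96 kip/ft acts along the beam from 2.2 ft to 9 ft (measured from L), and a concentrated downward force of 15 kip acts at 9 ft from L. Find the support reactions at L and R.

Resultant of the distributed load: 11.96 × 6.8 = 81.328 kip at 5.6 ft from L.
ΣM about L: R_y·9.9 − (11.96·6.8)·5.6 − 15·9 = 0 → R_y = 590.4368/9.9 = 59.6401 ≈ 59.64 kip.
ΣF_y = 0: L_y + 59.6401 − 11.96·6.8 − 15 = 0 → L_y = 36.69 kip.
ΣF_x = 0: no horizontal applied forces, so L_x = 0.

L_x = 0, L_y = 36.69 kip, R_y = 59.64 kip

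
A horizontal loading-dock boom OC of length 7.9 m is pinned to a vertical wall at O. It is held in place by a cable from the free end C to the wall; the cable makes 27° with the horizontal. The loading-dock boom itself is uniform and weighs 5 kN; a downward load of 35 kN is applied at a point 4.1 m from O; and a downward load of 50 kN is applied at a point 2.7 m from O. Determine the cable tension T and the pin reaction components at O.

T = 83.16 kN, O_x = 74.09 kN, O_y = 52.25 kN

ΣM about O: T·sin27°·7.9 − 5·3.95 − 35·4.1 − 50·2.7 = 0 → T = 298.25/(7.9·0.45399) = 83.1586 ≈ 83.16 kN.
ΣF_x = 0: O_x − T·cos27° = 0 → O_x = 83.1586 × 0.891007 = 74.09 kN.
ΣF_y = 0: O_y + T·sin27° − 5 − 35 − 50 = 0 → O_y = 90 − 83.1586 × 0.45399 = 52.25 kN.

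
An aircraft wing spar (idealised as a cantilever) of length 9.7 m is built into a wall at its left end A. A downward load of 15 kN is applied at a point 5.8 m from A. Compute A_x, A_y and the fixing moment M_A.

A_x = 0, A_y = 15.00 kN, M_A = 87.00 kN·m

ΣF_x = 0: A_x = 0.
ΣF_y = 0: A_y − 15 = 0 → A_y = 15.00 kN.
ΣM about A: M_A − 15·5.8 = 0 → M_A = 87.00 kN·m.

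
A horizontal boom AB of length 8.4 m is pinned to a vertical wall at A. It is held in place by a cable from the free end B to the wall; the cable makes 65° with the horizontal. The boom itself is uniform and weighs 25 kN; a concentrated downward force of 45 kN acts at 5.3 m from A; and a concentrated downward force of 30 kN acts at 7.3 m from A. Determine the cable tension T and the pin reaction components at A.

T = 73.89 kN, A_x = 31.23 kN, A_y = 33.04 kN

ΣM about A: T·sin65°·8.4 − 25·4.2 − 45·5.3 − 30·7.3 = 0 → T = 562.5/(8.4·0.906308) = 73.8869 ≈ 73.89 kN.
ΣF_x = 0: A_x − T·cos65° = 0 → A_x = 73.8869 × 0.422618 = 31.23 kN.
ΣF_y = 0: A_y + T·sin65° − 25 − 45 − 30 = 0 → A_y = 100 − 73.8869 × 0.906308 = 33.04 kN.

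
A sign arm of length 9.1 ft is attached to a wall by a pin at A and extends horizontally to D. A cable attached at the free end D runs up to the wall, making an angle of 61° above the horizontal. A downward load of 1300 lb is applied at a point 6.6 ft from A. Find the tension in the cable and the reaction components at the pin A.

ΣM about A: T·sin61°·9.1 − 1300·6.6 = 0 → T = 8580/(9.1·0.87462) = 1078.02 ≈ 1078 lb.
ΣF_x = 0: A_x − T·cos61° = 0 → A_x = 1078.02 × 0.48481 = 522.6 lb.
ΣF_y = 0: A_y + T·sin61° − 1300 = 0 → A_y = 1300 − 1078.02 × 0.87462 = 357.1 lb.

T = 1078 lb, A_x = 522.6 lb, A_y = 357.1 lb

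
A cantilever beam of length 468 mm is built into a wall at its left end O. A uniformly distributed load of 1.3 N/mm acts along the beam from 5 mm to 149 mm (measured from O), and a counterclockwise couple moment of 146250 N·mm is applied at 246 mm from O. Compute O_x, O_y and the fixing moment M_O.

O_x = 0, O_y = 187.2 N, M_O = -131800 N·mm

Resultant of the distributed load: 1.3 × 144 = 187.2 N at 77 mm from O.
ΣF_x = 0: O_x = 0.
ΣF_y = 0: O_y − 1.3·144 = 0 → O_y = 187.2 N.
ΣM about O: M_O − (1.3·144)·77 + 146250 = 0 → M_O = -131800 N·mm.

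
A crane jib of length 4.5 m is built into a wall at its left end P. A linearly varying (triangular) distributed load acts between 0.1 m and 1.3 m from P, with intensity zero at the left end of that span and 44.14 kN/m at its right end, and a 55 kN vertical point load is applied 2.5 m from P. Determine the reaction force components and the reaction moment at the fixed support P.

P_x = 0, P_y = 81.48 kN, M_P = 161.3 kN·m

Resultant of the triangular load: ½ × 44.14 × 1.2 = 26.484 kN, acting at 0.9 m from P (one-third of the span from the peak).
ΣF_x = 0: P_x = 0.
ΣF_y = 0: P_y − ½·44.14·1.2 − 55 = 0 → P_y = 81.48 kN.
ΣM about P: M_P − (½·44.14·1.2)·0.9 − 55·2.5 = 0 → M_P = 161.3 kN·m.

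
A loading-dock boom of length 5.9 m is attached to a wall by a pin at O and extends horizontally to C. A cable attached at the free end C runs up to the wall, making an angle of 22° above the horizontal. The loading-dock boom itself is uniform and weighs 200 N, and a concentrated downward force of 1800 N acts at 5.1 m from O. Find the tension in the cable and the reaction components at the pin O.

T = 4420 N, O_x = 4099 N, O_y = 344.1 N

ΣM about O: T·sin22°·5.9 − 200·2.95 − 1800·5.1 = 0 → T = 9770/(5.9·0.374607) = 4420.45 ≈ 4420 N.
ΣF_x = 0: O_x − T·cos22° = 0 → O_x = 4420.45 × 0.927184 = 4099 N.
ΣF_y = 0: O_y + T·sin22° − 200 − 1800 = 0 → O_y = 2000 − 4420.45 × 0.374607 = 344.1 N.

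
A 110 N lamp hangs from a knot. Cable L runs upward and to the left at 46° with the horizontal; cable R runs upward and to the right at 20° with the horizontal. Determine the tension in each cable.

ΣF_x = 0: −T_L·cos46° + T_R·cos20° = 0 → T_R = 0.73924·T_L.
ΣF_y = 0: T_L·sin46° + T_R·sin20° = 110.
Substitute: T_L·(0.71934 + 0.73924·0.34202) = 110 → T_L = 113.148 ≈ 113.1 N.
Then T_R = 0.73924 × 113.148 = 83.64 N.

T_L = 113.1 N, T_R = 83.64 N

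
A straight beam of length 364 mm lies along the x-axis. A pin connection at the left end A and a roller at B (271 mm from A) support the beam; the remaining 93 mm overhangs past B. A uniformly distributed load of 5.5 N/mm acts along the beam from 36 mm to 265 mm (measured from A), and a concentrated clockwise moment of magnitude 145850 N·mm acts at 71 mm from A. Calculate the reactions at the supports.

A_x = 0, A_y = 21.84 N, B_y = 1238 N

Resultant of the distributed load: 5.5 × 229 = 1259.5 N at 150.5 mm from A.
ΣM about A: B_y·271 − (5.5·229)·150.5 − 145850 = 0 → B_y = 335404.75/271 = 1237.66 ≈ 1238 N.
ΣF_y = 0: A_y + 1237.66 − 5.5·229 = 0 → A_y = 21.84 N.
ΣF_x = 0: no horizontal applied forces, so A_x = 0.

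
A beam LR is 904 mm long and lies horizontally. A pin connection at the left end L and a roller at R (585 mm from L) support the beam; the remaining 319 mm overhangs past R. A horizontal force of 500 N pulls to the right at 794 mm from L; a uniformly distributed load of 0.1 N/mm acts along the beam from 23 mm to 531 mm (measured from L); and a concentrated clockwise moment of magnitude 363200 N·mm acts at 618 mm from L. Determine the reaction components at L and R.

Resultant of the distributed load: 0.1 × 508 = 50.8 N at 277 mm from L.
Moments about L: R_y·585 − (0.1·508)·277 − 363200 = 0 → R_y = 377271.6/585 = 644.909 ≈ 644.9 N.
ΣF_y = 0: L_y + 644.909 − 0.1·508 = 0 → L_y = -594.1 N.
ΣF_x = 0: L_x + 500 = 0 → L_x = -500.0 N.

L_x = -500.0 N, L_y = -594.1 N, R_y = 644.9 N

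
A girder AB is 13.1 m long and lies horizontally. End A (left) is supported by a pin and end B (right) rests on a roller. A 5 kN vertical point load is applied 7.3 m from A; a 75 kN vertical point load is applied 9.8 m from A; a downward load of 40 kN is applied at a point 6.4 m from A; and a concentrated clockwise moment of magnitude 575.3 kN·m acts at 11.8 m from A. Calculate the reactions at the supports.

A_x = 0, A_y = -2.351 kN, B_y = 122.4 kN

Moments about A: B_y·13.1 − 5·7.3 − 75·9.8 − 40·6.4 − 575.3 = 0 → B_y = 1602.8/13.1 = 122.351 ≈ 122.4 kN.
ΣF_y = 0: A_y + 122.351 − 5 − 75 − 40 = 0 → A_y = -2.351 kN.
ΣF_x = 0: no horizontal applied forces, so A_x = 0.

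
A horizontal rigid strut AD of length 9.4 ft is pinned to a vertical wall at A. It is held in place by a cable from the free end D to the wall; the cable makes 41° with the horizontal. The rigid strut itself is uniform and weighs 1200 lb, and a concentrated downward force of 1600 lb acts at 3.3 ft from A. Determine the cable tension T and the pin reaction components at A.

T = 1771 lb, A_x = 1336 lb, A_y = 1638 lb

ΣM about A: T·sin41°·9.4 − 1200·4.7 − 1600·3.3 = 0 → T = 10920/(9.4·0.656059) = 1770.73 ≈ 1771 lb.
ΣF_x = 0: A_x − T·cos41° = 0 → A_x = 1770.73 × 0.75471 = 1336 lb.
ΣF_y = 0: A_y + T·sin41° − 1200 − 1600 = 0 → A_y = 2800 − 1770.73 × 0.656059 = 1638 lb.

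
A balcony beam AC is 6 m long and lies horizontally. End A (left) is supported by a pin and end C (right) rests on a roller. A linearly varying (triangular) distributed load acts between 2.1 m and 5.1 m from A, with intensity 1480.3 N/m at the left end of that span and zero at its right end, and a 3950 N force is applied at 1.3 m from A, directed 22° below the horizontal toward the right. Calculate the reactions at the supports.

A_x = -3662 N, A_y = 2232 N, C_y = 1468 N

Resultant of the triangular load: ½ × 1480.3 × 3 = 2220.45 N, acting at 3.1 m from A (one-third of the span from the peak).
Moments about A: C_y·6 − (½·1480.3·3)·3.1 − 3950·sin22°·1.3 = 0 → C_y = 8807/6 = 1467.83 ≈ 1468 N.
ΣF_y = 0: A_y + 1467.83 − ½·1480.3·3 − 3950·sin22° = 0 → A_y = 2232 N.
ΣF_x = 0: A_x + 3950·cos22° = 0 → A_x = -3662 N.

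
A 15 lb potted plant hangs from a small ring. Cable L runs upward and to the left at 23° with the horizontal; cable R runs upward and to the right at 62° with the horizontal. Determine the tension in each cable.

T_L = 7.069 lb, T_R = 13.86 lb

ΣF_x = 0: −T_L·cos23° + T_R·cos62° = 0 → T_R = 1.96073·T_L.
ΣF_y = 0: T_L·sin23° + T_R·sin62° = 15.
Substitute: T_L·(0.390731 + 1.96073·0.882948) = 15 → T_L = 7.06896 ≈ 7.069 lb.
Then T_R = 1.96073 × 7.06896 = 13.86 lb.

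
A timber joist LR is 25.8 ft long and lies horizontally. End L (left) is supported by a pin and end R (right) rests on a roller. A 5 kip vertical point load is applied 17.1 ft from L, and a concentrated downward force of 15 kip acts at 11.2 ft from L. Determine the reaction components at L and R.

L_x = 0, L_y = 10.17 kip, R_y = 9.826 kip

ΣM about L: R_y·25.8 − 5·17.1 − 15·11.2 = 0 → R_y = 253.5/25.8 = 9.82558 ≈ 9.826 kip.
ΣF_y = 0: L_y + 9.82558 − 5 − 15 = 0 → L_y = 10.17 kip.
ΣF_x = 0: no horizontal applied forces, so L_x = 0.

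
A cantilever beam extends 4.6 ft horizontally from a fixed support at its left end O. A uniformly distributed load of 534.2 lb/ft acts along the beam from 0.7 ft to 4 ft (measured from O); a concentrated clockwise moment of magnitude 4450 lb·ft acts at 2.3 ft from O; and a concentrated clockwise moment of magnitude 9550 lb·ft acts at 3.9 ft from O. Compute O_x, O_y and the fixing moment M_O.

O_x = 0, O_y = 1763 lb, M_O = 18140 lb·ft

Resultant of the distributed load: 534.2 × 3.3 = 1762.86 lb at 2.35 ft from O.
ΣF_x = 0: O_x = 0.
ΣF_y = 0: O_y − 534.2·3.3 = 0 → O_y = 1763 lb.
ΣM about O: M_O − (534.2·3.3)·2.35 − 4450 − 9550 = 0 → M_O = 18140 lb·ft.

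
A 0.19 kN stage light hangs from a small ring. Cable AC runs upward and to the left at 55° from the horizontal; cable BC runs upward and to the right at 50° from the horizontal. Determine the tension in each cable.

ΣF_x = 0: −T_AC·cos55° + T_BC·cos50° = 0 → T_BC = 0.892327·T_AC.
ΣF_y = 0: T_AC·sin55° + T_BC·sin50° = 0.19.
Substitute: T_AC·(0.819152 + 0.892327·0.766044) = 0.19 → T_AC = 0.126438 ≈ 0.1264 kN.
Then T_BC = 0.892327 × 0.126438 = 0.1128 kN.

T_AC = 0.1264 kN, T_BC = 0.1128 kN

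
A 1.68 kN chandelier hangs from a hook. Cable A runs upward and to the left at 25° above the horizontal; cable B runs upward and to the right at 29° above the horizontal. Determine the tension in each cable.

T_A = 1.816 kN, T_B = 1.882 kN

ΣF_x = 0: −T_A·cos25° + T_B·cos29° = 0 → T_B = 1.03623·T_A.
ΣF_y = 0: T_A·sin25° + T_B·sin29° = 1.68.
Substitute: T_A·(0.422618 + 1.03623·0.48481) = 1.68 → T_A = 1.81623 ≈ 1.816 kN.
Then T_B = 1.03623 × 1.81623 = 1.882 kN.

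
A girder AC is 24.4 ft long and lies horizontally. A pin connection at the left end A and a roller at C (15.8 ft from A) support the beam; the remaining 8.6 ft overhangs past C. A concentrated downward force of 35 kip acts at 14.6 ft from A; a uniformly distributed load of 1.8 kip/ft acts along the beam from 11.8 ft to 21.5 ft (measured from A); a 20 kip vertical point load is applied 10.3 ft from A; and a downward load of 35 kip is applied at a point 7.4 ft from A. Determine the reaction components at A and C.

Resultant of the distributed load: 1.8 × 9.7 = 17.46 kip at 16.65 ft from A.
Taking moments about A: C_y·15.8 − 35·14.6 − (1.8·9.7)·16.65 − 20·10.3 − 35·7.4 = 0 → C_y = 1266.709/15.8 = 80.1715 ≈ 80.17 kip.
ΣF_y = 0: A_y + 80.1715 − 35 − 1.8·9.7 − 20 − 35 = 0 → A_y = 27.29 kip.
ΣF_x = 0: no horizontal applied forces, so A_x = 0.

A_x = 0, A_y = 27.29 kip, C_y = 80.17 kip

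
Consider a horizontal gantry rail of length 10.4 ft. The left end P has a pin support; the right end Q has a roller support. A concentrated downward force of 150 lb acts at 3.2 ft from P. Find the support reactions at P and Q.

P_x = 0, P_y = 103.8 lb, Q_y = 46.15 lb

ΣM about P: Q_y·10.4 − 150·3.2 = 0 → Q_y = 480/10.4 = 46.1538 ≈ 46.15 lb.
ΣF_y = 0: P_y + 46.1538 − 150 = 0 → P_y = 103.8 lb.
ΣF_x = 0: no horizontal applied forces, so P_x = 0.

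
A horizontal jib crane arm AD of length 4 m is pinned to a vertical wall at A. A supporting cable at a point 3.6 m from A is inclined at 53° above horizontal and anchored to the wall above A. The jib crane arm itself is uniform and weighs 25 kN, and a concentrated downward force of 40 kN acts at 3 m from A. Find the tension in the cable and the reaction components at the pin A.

ΣM about A: T·sin53°·3.6 − 25·2 − 40·3 = 0 → T = 170/(3.6·0.798636) = 59.1286 ≈ 59.13 kN.
ΣF_x = 0: A_x − T·cos53° = 0 → A_x = 59.1286 × 0.601815 = 35.58 kN.
ΣF_y = 0: A_y + T·sin53° − 25 − 40 = 0 → A_y = 65 − 59.1286 × 0.798636 = 17.78 kN.

T = 59.13 kN, A_x = 35.58 kN, A_y = 17.78 kN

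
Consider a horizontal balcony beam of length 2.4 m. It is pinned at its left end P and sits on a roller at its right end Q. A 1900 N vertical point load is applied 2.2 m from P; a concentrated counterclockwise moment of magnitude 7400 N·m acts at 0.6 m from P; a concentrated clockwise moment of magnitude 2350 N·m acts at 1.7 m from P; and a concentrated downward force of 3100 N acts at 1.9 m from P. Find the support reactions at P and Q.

Moments about P: Q_y·2.4 − 1900·2.2 + 7400 − 2350 − 3100·1.9 = 0 → Q_y = 5020/2.4 = 2091.67 ≈ 2092 N.
ΣF_y = 0: P_y + 2091.67 − 1900 − 3100 = 0 → P_y = 2908 N.
ΣF_x = 0: no horizontal applied forces, so P_x = 0.

P_x = 0, P_y = 2908 N, Q_y = 2092 N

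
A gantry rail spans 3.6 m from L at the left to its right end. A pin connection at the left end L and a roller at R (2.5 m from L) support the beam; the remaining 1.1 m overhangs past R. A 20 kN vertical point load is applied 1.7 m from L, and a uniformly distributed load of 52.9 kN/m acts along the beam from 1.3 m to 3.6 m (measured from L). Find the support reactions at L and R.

L_x = 0, L_y = 8.833 kN, R_y = 132.8 kN

Resultant of the distributed load: 52.9 × 2.3 = 121.67 kN at 2.45 m from L.
ΣM about L: R_y·2.5 − 20·1.7 − (52.9·2.3)·2.45 = 0 → R_y = 332.0915/2.5 = 132.837 ≈ 132.8 kN.
ΣF_y = 0: L_y + 132.837 − 20 − 52.9·2.3 = 0 → L_y = 8.833 kN.
ΣF_x = 0: no horizontal applied forces, so L_x = 0.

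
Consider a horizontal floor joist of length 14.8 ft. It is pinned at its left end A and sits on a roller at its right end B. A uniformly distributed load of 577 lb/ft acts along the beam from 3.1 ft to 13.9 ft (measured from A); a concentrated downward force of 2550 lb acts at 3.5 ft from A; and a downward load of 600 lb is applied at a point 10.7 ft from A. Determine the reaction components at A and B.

Resultant of the distributed load: 577 × 10.8 = 6231.6 lb at 8.5 ft from A.
Taking moments about A: B_y·14.8 − (577·10.8)·8.5 − 2550·3.5 − 600·10.7 = 0 → B_y = 68313.6/14.8 = 4615.78 ≈ 4616 lb.
ΣF_y = 0: A_y + 4615.78 − 577·10.8 − 2550 − 600 = 0 → A_y = 4766 lb.
ΣF_x = 0: no horizontal applied forces, so A_x = 0.

A_x = 0, A_y = 4766 lb, B_y = 4616 lb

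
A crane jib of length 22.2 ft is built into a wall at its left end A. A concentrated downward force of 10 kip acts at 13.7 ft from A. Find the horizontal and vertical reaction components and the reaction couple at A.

ΣF_x = 0: A_x = 0.
ΣF_y = 0: A_y − 10 = 0 → A_y = 10.00 kip.
ΣM about A: M_A − 10·13.7 = 0 → M_A = 137.0 kip·ft.

A_x = 0, A_y = 10.00 kip, M_A = 137.0 kip·ft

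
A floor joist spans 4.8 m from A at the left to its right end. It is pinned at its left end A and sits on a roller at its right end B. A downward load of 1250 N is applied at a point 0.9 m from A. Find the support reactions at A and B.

A_x = 0, A_y = 1016 N, B_y = 234.4 N

Taking moments about A: B_y·4.8 − 1250·0.9 = 0 → B_y = 1125/4.8 = 234.375 ≈ 234.4 N.
ΣF_y = 0: A_y + 234.375 − 1250 = 0 → A_y = 1016 N.
ΣF_x = 0: no horizontal applied forces, so A_x = 0.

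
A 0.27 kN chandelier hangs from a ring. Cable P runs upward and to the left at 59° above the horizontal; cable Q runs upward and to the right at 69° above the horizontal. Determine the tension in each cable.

T_P = 0.1228 kN, T_Q = 0.1765 kN

ΣF_x = 0: −T_P·cos59° + T_Q·cos69° = 0 → T_Q = 1.43718·T_P.
ΣF_y = 0: T_P·sin59° + T_Q·sin69° = 0.27.
Substitute: T_P·(0.857167 + 1.43718·0.93358) = 0.27 → T_P = 0.122789 ≈ 0.1228 kN.
Then T_Q = 1.43718 × 0.122789 = 0.1765 kN.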